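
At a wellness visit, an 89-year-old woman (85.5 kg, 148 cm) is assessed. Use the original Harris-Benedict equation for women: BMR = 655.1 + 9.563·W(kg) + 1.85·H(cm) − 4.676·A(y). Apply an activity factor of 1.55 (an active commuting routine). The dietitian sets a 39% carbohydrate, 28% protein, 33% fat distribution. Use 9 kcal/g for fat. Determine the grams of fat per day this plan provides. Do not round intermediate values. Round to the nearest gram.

Harris-Benedict: BMR = 655.1 + 9.563(85.5) + 1.85(148) − 4.676(89) = 1330.3725 kcal/day.
TEE = 1330.3725 × 1.55 = 2062.0774 kcal/day.
Fat energy = 33% × 2062.0774 = 680.4855 kcal.
Fat = 680.4855 ÷ 9 kcal/g = 75.6095 g.

76 g/day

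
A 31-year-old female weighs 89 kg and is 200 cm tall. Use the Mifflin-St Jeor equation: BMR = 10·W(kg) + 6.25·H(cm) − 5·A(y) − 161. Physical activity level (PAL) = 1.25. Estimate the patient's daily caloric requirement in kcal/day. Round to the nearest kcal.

Mifflin-St Jeor (female): BMR = 10(89) + 6.25(200) − 5(31) − 161 = 890 + 1250 − 155 − 161 = 1824 kcal/day.
TEE = BMR × activity factor = 1824 × 1.25 = 2280 kcal/day.

2280 kcal/day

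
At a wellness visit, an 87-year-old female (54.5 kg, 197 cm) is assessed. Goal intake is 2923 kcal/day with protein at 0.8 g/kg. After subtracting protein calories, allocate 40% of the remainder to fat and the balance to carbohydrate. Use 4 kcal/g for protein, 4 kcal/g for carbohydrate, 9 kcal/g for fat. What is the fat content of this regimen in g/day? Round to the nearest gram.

Protein = 0.8 × 54.5 = 43.6 g → 43.6 × 4 = 174.4 kcal.
Non-protein calories = 2923 − 174.4 = 2748.6 kcal.
Fat: 40% × 2748.6 = 1099.44 kcal; carbohydrate: 1649.16 kcal.
Fat: 1099.44 kcal ÷ 9 kcal/g = 122.16 g.

122 g/day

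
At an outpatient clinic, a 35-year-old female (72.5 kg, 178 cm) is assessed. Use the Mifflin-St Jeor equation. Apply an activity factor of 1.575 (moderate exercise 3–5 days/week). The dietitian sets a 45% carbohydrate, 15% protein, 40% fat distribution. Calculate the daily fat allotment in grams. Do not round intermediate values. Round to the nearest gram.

Mifflin-St Jeor (female): BMR = 10(72.5) + 6.25(178) − 5(35) − 161 = 725 + 1112.5 − 175 − 161 = 1501.5 kcal/day.
TEE = 1501.5 × 1.575 = 2364.8625 kcal/day.
Fat energy = 40% × 2364.8625 = 945.945 kcal.
Fat = 945.945 ÷ 9 kcal/g = 105.105 g.

105 g/day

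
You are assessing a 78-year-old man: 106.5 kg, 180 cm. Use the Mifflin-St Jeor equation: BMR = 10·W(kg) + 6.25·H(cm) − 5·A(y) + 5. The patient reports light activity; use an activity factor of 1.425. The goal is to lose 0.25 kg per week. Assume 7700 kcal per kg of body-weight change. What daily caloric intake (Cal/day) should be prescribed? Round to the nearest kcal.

Mifflin-St Jeor (male): BMR = 10(106.5) + 6.25(180) − 5(78) + 5 = 1065 + 1125 − 390 + 5 = 1805 kcal/day.
TEE = 1805 × 1.425 = 2572.125 kcal/day.
Required daily deficit = 0.25 × 7700 ÷ 7 = 275 kcal/day.
Target intake = 2572.125 − 275 = 2297.125 kcal/day.

2297 Cal/day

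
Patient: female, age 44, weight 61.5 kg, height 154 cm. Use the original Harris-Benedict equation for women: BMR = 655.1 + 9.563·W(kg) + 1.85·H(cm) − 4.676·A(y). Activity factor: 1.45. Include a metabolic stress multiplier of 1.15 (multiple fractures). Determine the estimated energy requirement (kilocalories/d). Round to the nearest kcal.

Harris-Benedict: BMR = 655.1 + 9.563(61.5) + 1.85(154) − 4.676(44) = 1322.3805 kcal/day.
TEE = BMR × activity factor = 1322.3805 × 1.45 = 1917.4517 kcal/day.
Apply stress factor: 1917.4517 × 1.15 = 2205.0695 kcal/day.

2205 kilocalories/d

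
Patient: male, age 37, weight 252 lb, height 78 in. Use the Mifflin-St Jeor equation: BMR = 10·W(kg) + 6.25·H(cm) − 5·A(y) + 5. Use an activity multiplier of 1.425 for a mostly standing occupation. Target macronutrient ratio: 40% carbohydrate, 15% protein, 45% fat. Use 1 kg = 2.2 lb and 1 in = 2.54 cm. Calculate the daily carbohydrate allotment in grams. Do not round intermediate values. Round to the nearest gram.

Convert to metric: weight = 252 ÷ 2.2 = 114.5455 kg; height = 78 × 2.54 = 198.12 cm.
Mifflin-St Jeor (male): BMR = 10(114.5455) + 6.25(198.12) − 5(37) + 5 = 1145.4545 + 1238.25 − 185 + 5 = 2203.7045 kcal/day.
TEE = 2203.7045 × 1.425 = 3140.279 kcal/day.
Carbohydrate energy = 40% × 3140.279 = 1256.1116 kcal.
Carbohydrate = 1256.1116 ÷ 4 kcal/g = 314.0279 g.

314 g/day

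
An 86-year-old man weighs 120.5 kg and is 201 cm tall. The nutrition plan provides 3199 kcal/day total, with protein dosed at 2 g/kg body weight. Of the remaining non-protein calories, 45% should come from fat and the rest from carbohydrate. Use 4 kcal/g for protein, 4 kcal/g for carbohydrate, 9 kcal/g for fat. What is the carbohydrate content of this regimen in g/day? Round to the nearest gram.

307 g/day

Protein = 2 × 120.5 = 241 g → 241 × 4 = 964 kcal.
Non-protein calories = 3199 − 964 = 2235 kcal.
Fat: 45% × 2235 = 1005.75 kcal; carbohydrate: 1229.25 kcal.
Carbohydrate: 1229.25 kcal ÷ 4 kcal/g = 307.3125 g.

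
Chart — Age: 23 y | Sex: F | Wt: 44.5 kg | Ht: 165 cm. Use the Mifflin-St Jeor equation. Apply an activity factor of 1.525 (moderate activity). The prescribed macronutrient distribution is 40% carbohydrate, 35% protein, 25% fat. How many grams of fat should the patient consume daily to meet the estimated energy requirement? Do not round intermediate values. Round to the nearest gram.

Mifflin-St Jeor (female): BMR = 10(44.5) + 6.25(165) − 5(23) − 161 = 445 + 1031.25 − 115 − 161 = 1200.25 kcal/day.
TEE = 1200.25 × 1.525 = 1830.3813 kcal/day.
Fat energy = 25% × 1830.3813 = 457.5953 kcal.
Fat = 457.5953 ÷ 9 kcal/g = 50.8439 g.

51 g/day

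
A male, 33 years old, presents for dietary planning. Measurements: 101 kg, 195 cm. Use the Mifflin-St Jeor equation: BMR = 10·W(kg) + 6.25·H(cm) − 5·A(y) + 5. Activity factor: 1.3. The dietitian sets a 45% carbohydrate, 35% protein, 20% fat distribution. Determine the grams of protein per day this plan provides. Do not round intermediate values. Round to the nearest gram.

Mifflin-St Jeor (male): BMR = 10(101) + 6.25(195) − 5(33) + 5 = 1010 + 1218.75 − 165 + 5 = 2068.75 kcal/day.
TEE = 2068.75 × 1.3 = 2689.375 kcal/day.
Protein energy = 35% × 2689.375 = 941.2813 kcal.
Protein = 941.2813 ÷ 4 kcal/g = 235.3203 g.

235 g/day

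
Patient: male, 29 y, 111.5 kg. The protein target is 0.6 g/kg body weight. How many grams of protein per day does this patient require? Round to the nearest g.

Protein = 0.6 g/kg × 111.5 kg = 66.9 g/day.

67 g/day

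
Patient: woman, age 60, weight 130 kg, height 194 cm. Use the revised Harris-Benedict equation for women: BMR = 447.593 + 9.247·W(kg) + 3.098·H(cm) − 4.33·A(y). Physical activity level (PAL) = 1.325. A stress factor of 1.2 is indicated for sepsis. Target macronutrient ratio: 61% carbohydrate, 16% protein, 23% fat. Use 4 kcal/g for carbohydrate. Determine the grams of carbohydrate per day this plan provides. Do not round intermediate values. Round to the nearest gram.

483 g/day

Harris-Benedict: BMR = 447.593 + 9.247(130) + 3.098(194) − 4.33(60) = 1990.915 kcal/day.
TEE = 1990.915 × 1.325 = 2637.9624 kcal/day.
With stress factor 1.2: 2637.9624 × 1.2 = 3165.5549 kcal/day.
Carbohydrate energy = 61% × 3165.5549 = 1930.9885 kcal.
Carbohydrate = 1930.9885 ÷ 4 kcal/g = 482.7471 g.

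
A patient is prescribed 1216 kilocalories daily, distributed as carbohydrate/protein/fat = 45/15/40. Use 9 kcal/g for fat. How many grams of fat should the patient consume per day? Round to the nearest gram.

Fat energy = 40% × 1216 = 486.4 kcal.
At 9 kcal/g: 486.4 ÷ 9 = 54.0444 g.

54 g/day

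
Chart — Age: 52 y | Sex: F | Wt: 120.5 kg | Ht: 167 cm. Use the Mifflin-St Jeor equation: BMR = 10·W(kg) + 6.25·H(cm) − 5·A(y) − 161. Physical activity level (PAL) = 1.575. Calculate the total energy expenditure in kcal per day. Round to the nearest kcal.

Mifflin-St Jeor (female): BMR = 10(120.5) + 6.25(167) − 5(52) − 161 = 1205 + 1043.75 − 260 − 161 = 1827.75 kcal/day.
TEE = BMR × activity factor = 1827.75 × 1.575 = 2878.7063 kcal/day.

2879 kcal per day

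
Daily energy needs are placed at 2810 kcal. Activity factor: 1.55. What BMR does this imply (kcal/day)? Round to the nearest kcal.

BMR = TEE ÷ activity factor = 2810 ÷ 1.55 = 1812.9032 kcal/day.

1813 kcal/day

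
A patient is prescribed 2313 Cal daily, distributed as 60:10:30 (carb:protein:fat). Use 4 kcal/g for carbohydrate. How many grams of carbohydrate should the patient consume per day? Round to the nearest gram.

Carbohydrate energy = 60% × 2313 = 1387.8 kcal.
At 4 kcal/g: 1387.8 ÷ 4 = 346.95 g.

347 g/day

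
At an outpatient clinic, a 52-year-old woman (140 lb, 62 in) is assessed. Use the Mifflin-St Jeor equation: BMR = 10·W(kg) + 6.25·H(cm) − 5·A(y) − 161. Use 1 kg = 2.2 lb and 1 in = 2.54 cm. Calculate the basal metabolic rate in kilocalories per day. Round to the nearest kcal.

1200 kilocalories per day

Convert to metric: weight = 140 ÷ 2.2 = 63.6364 kg; height = 62 × 2.54 = 157.48 cm.
Mifflin-St Jeor (female): BMR = 10(63.6364) + 6.25(157.48) − 5(52) − 161 = 636.3636 + 984.25 − 260 − 161 = 1199.6136 kcal/day.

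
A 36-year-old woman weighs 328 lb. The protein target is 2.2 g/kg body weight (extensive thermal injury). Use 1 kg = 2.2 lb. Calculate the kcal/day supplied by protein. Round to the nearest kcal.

1312 kcal/day

Weight in kg = 328 ÷ 2.2 = 149.0909 kg.
Protein = 2.2 g/kg × 149.0909 kg = 328 g/day.
Protein energy = 328 g × 4 kcal/g = 1312 kcal/day.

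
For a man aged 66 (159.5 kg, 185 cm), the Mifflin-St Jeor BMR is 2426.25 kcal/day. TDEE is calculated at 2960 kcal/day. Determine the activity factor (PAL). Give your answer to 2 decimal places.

Activity factor = TEE ÷ BMR = 2960 ÷ 2426.25 = 1.22.

1.22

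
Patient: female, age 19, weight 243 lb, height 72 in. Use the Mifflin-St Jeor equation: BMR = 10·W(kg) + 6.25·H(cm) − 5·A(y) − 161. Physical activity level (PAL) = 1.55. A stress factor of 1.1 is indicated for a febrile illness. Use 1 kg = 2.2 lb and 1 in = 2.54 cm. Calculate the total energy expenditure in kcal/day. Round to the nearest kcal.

Convert to metric: weight = 243 ÷ 2.2 = 110.4545 kg; height = 72 × 2.54 = 182.88 cm.
Mifflin-St Jeor (female): BMR = 10(110.4545) + 6.25(182.88) − 5(19) − 161 = 1104.5455 + 1143 − 95 − 161 = 1991.5455 kcal/day.
TEE = BMR × activity factor = 1991.5455 × 1.55 = 3086.8955 kcal/day.
Apply stress factor: 3086.8955 × 1.1 = 3395.585 kcal/day.

3396 kcal/day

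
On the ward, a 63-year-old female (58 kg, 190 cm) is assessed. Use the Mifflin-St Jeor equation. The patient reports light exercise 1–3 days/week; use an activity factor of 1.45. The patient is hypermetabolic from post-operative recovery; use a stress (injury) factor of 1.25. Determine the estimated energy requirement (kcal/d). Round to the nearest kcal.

2341 kcal/d

Mifflin-St Jeor (female): BMR = 10(58) + 6.25(190) − 5(63) − 161 = 580 + 1187.5 − 315 − 161 = 1291.5 kcal/day.
TEE = BMR × activity factor = 1291.5 × 1.45 = 1872.675 kcal/day.
Apply stress factor: 1872.675 × 1.25 = 2340.8438 kcal/day.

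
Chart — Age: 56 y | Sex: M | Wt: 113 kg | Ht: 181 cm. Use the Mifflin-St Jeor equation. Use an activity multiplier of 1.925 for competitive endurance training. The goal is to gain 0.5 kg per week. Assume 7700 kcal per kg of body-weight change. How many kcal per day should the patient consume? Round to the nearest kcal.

4374 kcal per day

Mifflin-St Jeor (male): BMR = 10(113) + 6.25(181) − 5(56) + 5 = 1130 + 1131.25 − 280 + 5 = 1986.25 kcal/day.
TEE = 1986.25 × 1.925 = 3823.5313 kcal/day.
Required daily surplus = 0.5 × 7700 ÷ 7 = 550 kcal/day.
Target intake = 3823.5313 + 550 = 4373.5313 kcal/day.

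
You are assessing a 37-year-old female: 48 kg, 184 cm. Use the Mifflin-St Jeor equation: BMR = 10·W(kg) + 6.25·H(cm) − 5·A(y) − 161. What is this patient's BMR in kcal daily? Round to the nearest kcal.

Mifflin-St Jeor (female): BMR = 10(48) + 6.25(184) − 5(37) − 161 = 480 + 1150 − 185 − 161 = 1284 kcal/day.

1284 kcal daily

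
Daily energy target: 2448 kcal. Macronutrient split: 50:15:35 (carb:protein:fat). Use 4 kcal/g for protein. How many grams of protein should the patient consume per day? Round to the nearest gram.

92 g/day

Protein energy = 15% × 2448 = 367.2 kcal.
At 4 kcal/g: 367.2 ÷ 4 = 91.8 g.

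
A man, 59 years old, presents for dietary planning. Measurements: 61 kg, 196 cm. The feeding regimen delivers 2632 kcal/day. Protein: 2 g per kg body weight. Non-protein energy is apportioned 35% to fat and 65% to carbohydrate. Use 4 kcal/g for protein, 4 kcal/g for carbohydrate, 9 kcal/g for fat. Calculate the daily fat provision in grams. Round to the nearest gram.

83 g/day

Protein = 2 × 61 = 122 g → 122 × 4 = 488 kcal.
Non-protein calories = 2632 − 488 = 2144 kcal.
Fat: 35% × 2144 = 750.4 kcal; carbohydrate: 1393.6 kcal.
Fat: 750.4 kcal ÷ 9 kcal/g = 83.3778 g.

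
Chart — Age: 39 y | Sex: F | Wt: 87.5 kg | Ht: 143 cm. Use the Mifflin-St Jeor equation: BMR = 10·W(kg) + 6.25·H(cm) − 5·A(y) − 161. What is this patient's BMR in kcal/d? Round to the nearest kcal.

1413 kcal/d

Mifflin-St Jeor (female): BMR = 10(87.5) + 6.25(143) − 5(39) − 161 = 875 + 893.75 − 195 − 161 = 1412.75 kcal/day.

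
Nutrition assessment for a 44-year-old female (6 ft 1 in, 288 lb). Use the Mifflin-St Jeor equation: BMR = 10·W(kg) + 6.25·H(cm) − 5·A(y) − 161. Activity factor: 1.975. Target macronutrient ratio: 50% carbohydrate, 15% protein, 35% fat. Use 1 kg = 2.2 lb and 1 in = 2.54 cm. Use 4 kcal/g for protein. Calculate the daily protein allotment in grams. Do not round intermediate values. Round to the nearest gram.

155 g/day

Convert to metric: weight = 288 ÷ 2.2 = 130.9091 kg; height = (6×12 + 1) × 2.54 = 73 × 2.54 = 185.42 cm.
Mifflin-St Jeor (female): BMR = 10(130.9091) + 6.25(185.42) − 5(44) − 161 = 1309.0909 + 1158.875 − 220 − 161 = 2086.9659 kcal/day.
TEE = 2086.9659 × 1.975 = 4121.7577 kcal/day.
Protein energy = 15% × 4121.7577 = 618.2637 kcal.
Protein = 618.2637 ÷ 4 kcal/g = 154.5659 g.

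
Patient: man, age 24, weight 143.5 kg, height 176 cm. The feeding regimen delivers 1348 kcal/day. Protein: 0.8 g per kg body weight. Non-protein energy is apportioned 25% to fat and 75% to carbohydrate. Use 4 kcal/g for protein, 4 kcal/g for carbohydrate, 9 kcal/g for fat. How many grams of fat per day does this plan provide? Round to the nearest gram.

Protein = 0.8 × 143.5 = 114.8 g → 114.8 × 4 = 459.2 kcal.
Non-protein calories = 1348 − 459.2 = 888.8 kcal.
Fat: 25% × 888.8 = 222.2 kcal; carbohydrate: 666.6 kcal.
Fat: 222.2 kcal ÷ 9 kcal/g = 24.6889 g.

25 g/day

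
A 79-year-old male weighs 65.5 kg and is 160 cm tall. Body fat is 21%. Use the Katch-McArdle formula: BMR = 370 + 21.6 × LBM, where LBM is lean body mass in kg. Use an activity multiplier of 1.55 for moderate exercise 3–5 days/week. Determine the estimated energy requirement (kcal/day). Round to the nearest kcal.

2306 kcal/day

LBM = 65.5 × (1 − 0.21) = 51.745 kg. Katch-McArdle: BMR = 370 + 21.6 × 51.745 = 1487.692 kcal/day.
TEE = BMR × activity factor = 1487.692 × 1.55 = 2305.9226 kcal/day.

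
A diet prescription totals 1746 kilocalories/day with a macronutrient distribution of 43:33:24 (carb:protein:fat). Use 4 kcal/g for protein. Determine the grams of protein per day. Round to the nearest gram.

Protein energy = 33% × 1746 = 576.18 kcal.
At 4 kcal/g: 576.18 ÷ 4 = 144.045 g.

144 g/day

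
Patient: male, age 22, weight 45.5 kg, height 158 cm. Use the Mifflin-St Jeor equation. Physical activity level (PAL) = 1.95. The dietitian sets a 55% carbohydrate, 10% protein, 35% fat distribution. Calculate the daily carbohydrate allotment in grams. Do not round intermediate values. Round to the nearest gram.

359 g/day

Mifflin-St Jeor (male): BMR = 10(45.5) + 6.25(158) − 5(22) + 5 = 455 + 987.5 − 110 + 5 = 1337.5 kcal/day.
TEE = 1337.5 × 1.95 = 2608.125 kcal/day.
Carbohydrate energy = 55% × 2608.125 = 1434.4688 kcal.
Carbohydrate = 1434.4688 ÷ 4 kcal/g = 358.6172 g.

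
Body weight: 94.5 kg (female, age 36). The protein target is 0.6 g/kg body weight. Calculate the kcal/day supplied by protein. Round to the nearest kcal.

Protein = 0.6 g/kg × 94.5 kg = 56.7 g/day.
Protein energy = 56.7 g × 4 kcal/g = 226.8 kcal/day.

227 kcal/day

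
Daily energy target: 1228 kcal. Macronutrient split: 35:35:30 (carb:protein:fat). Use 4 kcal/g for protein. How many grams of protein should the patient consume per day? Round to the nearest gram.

107 g/day

Protein energy = 35% × 1228 = 429.8 kcal.
At 4 kcal/g: 429.8 ÷ 4 = 107.45 g.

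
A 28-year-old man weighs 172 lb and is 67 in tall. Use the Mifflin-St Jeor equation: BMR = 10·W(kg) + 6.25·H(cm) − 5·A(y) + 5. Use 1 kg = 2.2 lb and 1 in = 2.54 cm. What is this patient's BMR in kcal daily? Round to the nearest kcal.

1710 kcal daily

Convert to metric: weight = 172 ÷ 2.2 = 78.1818 kg; height = 67 × 2.54 = 170.18 cm.
Mifflin-St Jeor (male): BMR = 10(78.1818) + 6.25(170.18) − 5(28) + 5 = 781.8182 + 1063.625 − 140 + 5 = 1710.4432 kcal/day.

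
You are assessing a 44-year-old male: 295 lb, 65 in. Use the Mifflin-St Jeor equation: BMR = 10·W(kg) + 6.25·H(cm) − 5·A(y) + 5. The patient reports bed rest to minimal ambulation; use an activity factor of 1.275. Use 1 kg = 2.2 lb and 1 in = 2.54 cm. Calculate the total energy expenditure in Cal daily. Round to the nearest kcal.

Convert to metric: weight = 295 ÷ 2.2 = 134.0909 kg; height = 65 × 2.54 = 165.1 cm.
Mifflin-St Jeor (male): BMR = 10(134.0909) + 6.25(165.1) − 5(44) + 5 = 1340.9091 + 1031.875 − 220 + 5 = 2157.7841 kcal/day.
TEE = BMR × activity factor = 2157.7841 × 1.275 = 2751.1747 kcal/day.

2751 Cal daily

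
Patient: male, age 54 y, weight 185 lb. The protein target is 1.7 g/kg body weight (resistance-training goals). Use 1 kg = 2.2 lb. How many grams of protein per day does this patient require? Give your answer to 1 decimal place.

143.0 g/day

Weight in kg = 185 ÷ 2.2 = 84.0909 kg.
Protein = 1.7 g/kg × 84.0909 kg = 142.9545 g/day.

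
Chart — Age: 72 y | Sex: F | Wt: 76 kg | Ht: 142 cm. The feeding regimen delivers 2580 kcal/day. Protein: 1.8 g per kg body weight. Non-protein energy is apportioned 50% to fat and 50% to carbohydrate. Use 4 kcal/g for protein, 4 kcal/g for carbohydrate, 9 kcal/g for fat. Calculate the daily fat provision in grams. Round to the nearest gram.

Protein = 1.8 × 76 = 136.8 g → 136.8 × 4 = 547.2 kcal.
Non-protein calories = 2580 − 547.2 = 2032.8 kcal.
Fat: 50% × 2032.8 = 1016.4 kcal; carbohydrate: 1016.4 kcal.
Fat: 1016.4 kcal ÷ 9 kcal/g = 112.9333 g.

113 g/day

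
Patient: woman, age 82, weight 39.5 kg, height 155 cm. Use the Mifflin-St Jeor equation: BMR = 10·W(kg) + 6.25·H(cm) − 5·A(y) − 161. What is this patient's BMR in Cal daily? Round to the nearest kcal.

793 Cal daily

Mifflin-St Jeor (female): BMR = 10(39.5) + 6.25(155) − 5(82) − 161 = 395 + 968.75 − 410 − 161 = 792.75 kcal/day.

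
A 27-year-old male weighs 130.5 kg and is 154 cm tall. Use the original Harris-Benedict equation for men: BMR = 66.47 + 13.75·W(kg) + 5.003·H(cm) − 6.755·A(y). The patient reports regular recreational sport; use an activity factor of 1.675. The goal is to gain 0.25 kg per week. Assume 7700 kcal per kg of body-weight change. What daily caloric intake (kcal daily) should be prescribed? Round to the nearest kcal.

4377 kcal daily

Harris-Benedict: BMR = 66.47 + 13.75(130.5) + 5.003(154) − 6.755(27) = 2448.922 kcal/day.
TEE = 2448.922 × 1.675 = 4101.9444 kcal/day.
Required daily surplus = 0.25 × 7700 ÷ 7 = 275 kcal/day.
Target intake = 4101.9444 + 275 = 4376.9444 kcal/day.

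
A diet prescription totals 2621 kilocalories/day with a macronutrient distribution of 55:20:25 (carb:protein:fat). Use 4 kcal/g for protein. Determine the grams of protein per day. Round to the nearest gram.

Protein energy = 20% × 2621 = 524.2 kcal.
At 4 kcal/g: 524.2 ÷ 4 = 131.05 g.

131 g/day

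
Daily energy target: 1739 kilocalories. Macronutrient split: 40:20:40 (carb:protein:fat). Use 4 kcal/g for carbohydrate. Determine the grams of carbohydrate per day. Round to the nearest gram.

174 g/day

Carbohydrate energy = 40% × 1739 = 695.6 kcal.
At 4 kcal/g: 695.6 ÷ 4 = 173.9 g.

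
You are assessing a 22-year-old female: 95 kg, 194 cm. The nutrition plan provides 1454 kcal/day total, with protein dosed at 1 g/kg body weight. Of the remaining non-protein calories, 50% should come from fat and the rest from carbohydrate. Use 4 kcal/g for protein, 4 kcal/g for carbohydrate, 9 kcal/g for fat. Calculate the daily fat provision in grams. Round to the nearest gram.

Protein = 1 × 95 = 95 g → 95 × 4 = 380 kcal.
Non-protein calories = 1454 − 380 = 1074 kcal.
Fat: 50% × 1074 = 537 kcal; carbohydrate: 537 kcal.
Fat: 537 kcal ÷ 9 kcal/g = 59.6667 g.

60 g/day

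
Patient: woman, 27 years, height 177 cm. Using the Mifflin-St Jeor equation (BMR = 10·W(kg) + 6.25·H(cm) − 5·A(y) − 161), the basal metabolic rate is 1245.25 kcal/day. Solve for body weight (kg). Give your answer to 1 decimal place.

1245.25 = 10·W + 6.25(177) − 5(27) − 161
10·W = 1245.25 − 810.25 = 435, so W = 43.5 kg.

43.5 kg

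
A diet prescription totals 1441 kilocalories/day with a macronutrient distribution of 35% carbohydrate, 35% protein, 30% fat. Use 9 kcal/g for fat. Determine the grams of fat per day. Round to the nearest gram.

Fat energy = 30% × 1441 = 432.3 kcal.
At 9 kcal/g: 432.3 ÷ 9 = 48.0333 g.

48 g/day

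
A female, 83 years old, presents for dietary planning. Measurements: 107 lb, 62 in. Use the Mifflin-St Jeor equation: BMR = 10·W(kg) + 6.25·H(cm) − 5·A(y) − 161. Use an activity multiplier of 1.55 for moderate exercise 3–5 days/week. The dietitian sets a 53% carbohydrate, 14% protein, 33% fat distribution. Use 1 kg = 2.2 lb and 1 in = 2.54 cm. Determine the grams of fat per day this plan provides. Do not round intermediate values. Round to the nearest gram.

51 g/day

Convert to metric: weight = 107 ÷ 2.2 = 48.6364 kg; height = 62 × 2.54 = 157.48 cm.
Mifflin-St Jeor (female): BMR = 10(48.6364) + 6.25(157.48) − 5(83) − 161 = 486.3636 + 984.25 − 415 − 161 = 894.6136 kcal/day.
TEE = 894.6136 × 1.55 = 1386.6511 kcal/day.
Fat energy = 33% × 1386.6511 = 457.5949 kcal.
Fat = 457.5949 ÷ 9 kcal/g = 50.8439 g.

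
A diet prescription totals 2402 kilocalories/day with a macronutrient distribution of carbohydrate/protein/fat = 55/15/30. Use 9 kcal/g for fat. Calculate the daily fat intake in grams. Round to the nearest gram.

80 g/day

Fat energy = 30% × 2402 = 720.6 kcal.
At 9 kcal/g: 720.6 ÷ 9 = 80.0667 g.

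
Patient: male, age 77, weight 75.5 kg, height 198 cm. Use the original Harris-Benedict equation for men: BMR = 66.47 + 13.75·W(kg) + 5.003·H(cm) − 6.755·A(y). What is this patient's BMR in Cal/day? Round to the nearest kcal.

Harris-Benedict: BMR = 66.47 + 13.75(75.5) + 5.003(198) − 6.755(77) = 1575.054 kcal/day.

1575 Cal/day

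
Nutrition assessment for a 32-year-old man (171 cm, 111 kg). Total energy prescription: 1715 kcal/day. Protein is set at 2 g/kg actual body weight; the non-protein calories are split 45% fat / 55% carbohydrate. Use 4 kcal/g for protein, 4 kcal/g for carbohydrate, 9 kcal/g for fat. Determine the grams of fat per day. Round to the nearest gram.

Protein = 2 × 111 = 222 g → 222 × 4 = 888 kcal.
Non-protein calories = 1715 − 888 = 827 kcal.
Fat: 45% × 827 = 372.15 kcal; carbohydrate: 454.85 kcal.
Fat: 372.15 kcal ÷ 9 kcal/g = 41.35 g.

41 g/day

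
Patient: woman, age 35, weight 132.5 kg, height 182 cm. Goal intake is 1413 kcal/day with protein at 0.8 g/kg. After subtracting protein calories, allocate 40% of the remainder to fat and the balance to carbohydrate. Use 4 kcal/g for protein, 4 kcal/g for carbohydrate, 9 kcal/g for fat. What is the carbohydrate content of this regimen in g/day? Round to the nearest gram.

148 g/day

Protein = 0.8 × 132.5 = 106 g → 106 × 4 = 424 kcal.
Non-protein calories = 1413 − 424 = 989 kcal.
Fat: 40% × 989 = 395.6 kcal; carbohydrate: 593.4 kcal.
Carbohydrate: 593.4 kcal ÷ 4 kcal/g = 148.35 g.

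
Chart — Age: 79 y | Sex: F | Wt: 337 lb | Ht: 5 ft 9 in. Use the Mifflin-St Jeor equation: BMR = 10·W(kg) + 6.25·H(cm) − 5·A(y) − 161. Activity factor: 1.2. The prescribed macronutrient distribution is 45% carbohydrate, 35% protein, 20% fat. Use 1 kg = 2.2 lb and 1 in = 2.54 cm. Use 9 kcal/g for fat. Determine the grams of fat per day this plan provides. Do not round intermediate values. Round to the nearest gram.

Convert to metric: weight = 337 ÷ 2.2 = 153.1818 kg; height = (5×12 + 9) × 2.54 = 69 × 2.54 = 175.26 cm.
Mifflin-St Jeor (female): BMR = 10(153.1818) + 6.25(175.26) − 5(79) − 161 = 1531.8182 + 1095.375 − 395 − 161 = 2071.1932 kcal/day.
TEE = 2071.1932 × 1.2 = 2485.4318 kcal/day.
Fat energy = 20% × 2485.4318 = 497.0864 kcal.
Fat = 497.0864 ÷ 9 kcal/g = 55.2318 g.

55 g/day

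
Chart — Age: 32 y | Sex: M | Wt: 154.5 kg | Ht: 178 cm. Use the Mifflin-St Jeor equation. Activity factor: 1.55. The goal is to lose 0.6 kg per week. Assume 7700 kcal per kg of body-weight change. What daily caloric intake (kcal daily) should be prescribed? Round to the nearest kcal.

Mifflin-St Jeor (male): BMR = 10(154.5) + 6.25(178) − 5(32) + 5 = 1545 + 1112.5 − 160 + 5 = 2502.5 kcal/day.
TEE = 2502.5 × 1.55 = 3878.875 kcal/day.
Required daily deficit = 0.6 × 7700 ÷ 7 = 660 kcal/day.
Target intake = 3878.875 − 660 = 3218.875 kcal/day.

3219 kcal daily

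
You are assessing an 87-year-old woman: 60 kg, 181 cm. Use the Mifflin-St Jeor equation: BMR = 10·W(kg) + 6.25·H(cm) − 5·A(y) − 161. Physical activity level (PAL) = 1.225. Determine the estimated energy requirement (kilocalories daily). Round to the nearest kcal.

Mifflin-St Jeor (female): BMR = 10(60) + 6.25(181) − 5(87) − 161 = 600 + 1131.25 − 435 − 161 = 1135.25 kcal/day.
TEE = BMR × activity factor = 1135.25 × 1.225 = 1390.6813 kcal/day.

1391 kilocalories daily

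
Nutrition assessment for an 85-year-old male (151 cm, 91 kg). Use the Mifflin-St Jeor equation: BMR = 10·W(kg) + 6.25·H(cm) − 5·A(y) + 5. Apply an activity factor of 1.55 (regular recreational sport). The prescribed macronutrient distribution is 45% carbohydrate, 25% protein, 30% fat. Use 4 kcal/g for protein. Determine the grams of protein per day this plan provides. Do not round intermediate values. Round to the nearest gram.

Mifflin-St Jeor (male): BMR = 10(91) + 6.25(151) − 5(85) + 5 = 910 + 943.75 − 425 + 5 = 1433.75 kcal/day.
TEE = 1433.75 × 1.55 = 2222.3125 kcal/day.
Protein energy = 25% × 2222.3125 = 555.5781 kcal.
Protein = 555.5781 ÷ 4 kcal/g = 138.8945 g.

139 g/day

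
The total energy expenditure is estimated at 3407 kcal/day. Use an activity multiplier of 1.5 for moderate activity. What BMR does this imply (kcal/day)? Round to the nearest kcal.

BMR = TEE ÷ activity factor = 3407 ÷ 1.5 = 2271.3333 kcal/day.

2271 kcal/day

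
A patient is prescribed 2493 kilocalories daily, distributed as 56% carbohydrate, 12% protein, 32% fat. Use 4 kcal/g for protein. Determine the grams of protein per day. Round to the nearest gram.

75 g/day

Protein energy = 12% × 2493 = 299.16 kcal.
At 4 kcal/g: 299.16 ÷ 4 = 74.79 g.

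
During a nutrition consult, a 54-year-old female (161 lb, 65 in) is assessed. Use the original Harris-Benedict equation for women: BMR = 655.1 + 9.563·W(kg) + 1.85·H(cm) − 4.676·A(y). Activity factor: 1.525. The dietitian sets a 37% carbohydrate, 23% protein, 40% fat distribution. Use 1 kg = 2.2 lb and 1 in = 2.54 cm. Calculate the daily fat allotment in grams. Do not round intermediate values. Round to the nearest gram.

Convert to metric: weight = 161 ÷ 2.2 = 73.1818 kg; height = 65 × 2.54 = 165.1 cm.
Harris-Benedict: BMR = 655.1 + 9.563(73.1818) + 1.85(165.1) − 4.676(54) = 1407.8687 kcal/day.
TEE = 1407.8687 × 1.525 = 2146.9998 kcal/day.
Fat energy = 40% × 2146.9998 = 858.7999 kcal.
Fat = 858.7999 ÷ 9 kcal/g = 95.4222 g.

95 g/day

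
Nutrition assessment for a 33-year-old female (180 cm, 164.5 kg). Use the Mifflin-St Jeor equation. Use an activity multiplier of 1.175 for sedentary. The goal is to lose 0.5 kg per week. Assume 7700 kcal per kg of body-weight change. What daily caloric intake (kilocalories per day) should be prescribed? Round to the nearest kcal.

2322 kilocalories per day

Mifflin-St Jeor (female): BMR = 10(164.5) + 6.25(180) − 5(33) − 161 = 1645 + 1125 − 165 − 161 = 2444 kcal/day.
TEE = 2444 × 1.175 = 2871.7 kcal/day.
Required daily deficit = 0.5 × 7700 ÷ 7 = 550 kcal/day.
Target intake = 2871.7 − 550 = 2321.7 kcal/day.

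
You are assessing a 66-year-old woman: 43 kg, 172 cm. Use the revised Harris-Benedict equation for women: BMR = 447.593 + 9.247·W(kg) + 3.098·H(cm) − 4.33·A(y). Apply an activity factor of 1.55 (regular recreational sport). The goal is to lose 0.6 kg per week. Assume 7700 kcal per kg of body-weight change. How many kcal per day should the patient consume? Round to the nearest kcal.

1033 kcal per day

Harris-Benedict: BMR = 447.593 + 9.247(43) + 3.098(172) − 4.33(66) = 1092.29 kcal/day.
TEE = 1092.29 × 1.55 = 1693.0495 kcal/day.
Required daily deficit = 0.6 × 7700 ÷ 7 = 660 kcal/day.
Target intake = 1693.0495 − 660 = 1033.0495 kcal/day.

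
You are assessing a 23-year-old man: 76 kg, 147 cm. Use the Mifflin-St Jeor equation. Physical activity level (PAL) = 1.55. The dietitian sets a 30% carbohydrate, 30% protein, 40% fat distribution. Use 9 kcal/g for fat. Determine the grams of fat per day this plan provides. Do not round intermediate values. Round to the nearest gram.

108 g/day

Mifflin-St Jeor (male): BMR = 10(76) + 6.25(147) − 5(23) + 5 = 760 + 918.75 − 115 + 5 = 1568.75 kcal/day.
TEE = 1568.75 × 1.55 = 2431.5625 kcal/day.
Fat energy = 40% × 2431.5625 = 972.625 kcal.
Fat = 972.625 ÷ 9 kcal/g = 108.0694 g.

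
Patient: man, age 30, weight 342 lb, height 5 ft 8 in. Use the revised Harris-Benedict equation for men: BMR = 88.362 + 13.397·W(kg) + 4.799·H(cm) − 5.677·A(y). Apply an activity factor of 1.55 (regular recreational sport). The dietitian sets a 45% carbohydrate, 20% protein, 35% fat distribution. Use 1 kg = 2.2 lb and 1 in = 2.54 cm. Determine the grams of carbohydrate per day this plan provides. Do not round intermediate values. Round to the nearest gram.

493 g/day

Convert to metric: weight = 342 ÷ 2.2 = 155.4545 kg; height = (5×12 + 8) × 2.54 = 68 × 2.54 = 172.72 cm.
Harris-Benedict: BMR = 88.362 + 13.397(155.4545) + 4.799(172.72) − 5.677(30) = 2829.5598 kcal/day.
TEE = 2829.5598 × 1.55 = 4385.8177 kcal/day.
Carbohydrate energy = 45% × 4385.8177 = 1973.618 kcal.
Carbohydrate = 1973.618 ÷ 4 kcal/g = 493.4045 g.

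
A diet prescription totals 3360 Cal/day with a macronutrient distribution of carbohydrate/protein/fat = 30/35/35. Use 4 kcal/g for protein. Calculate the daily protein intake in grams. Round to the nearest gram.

Protein energy = 35% × 3360 = 1176 kcal.
At 4 kcal/g: 1176 ÷ 4 = 294 g.

294 g/day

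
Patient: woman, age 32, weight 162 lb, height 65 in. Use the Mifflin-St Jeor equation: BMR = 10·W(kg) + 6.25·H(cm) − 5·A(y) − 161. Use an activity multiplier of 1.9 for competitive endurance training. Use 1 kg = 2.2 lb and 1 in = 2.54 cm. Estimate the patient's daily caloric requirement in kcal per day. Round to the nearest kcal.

Convert to metric: weight = 162 ÷ 2.2 = 73.6364 kg; height = 65 × 2.54 = 165.1 cm.
Mifflin-St Jeor (female): BMR = 10(73.6364) + 6.25(165.1) − 5(32) − 161 = 736.3636 + 1031.875 − 160 − 161 = 1447.2386 kcal/day.
TEE = BMR × activity factor = 1447.2386 × 1.9 = 2749.7534 kcal/day.

2750 kcal per day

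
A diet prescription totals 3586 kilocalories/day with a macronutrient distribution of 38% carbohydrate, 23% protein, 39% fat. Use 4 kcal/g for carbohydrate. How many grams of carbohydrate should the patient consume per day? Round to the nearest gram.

Carbohydrate energy = 38% × 3586 = 1362.68 kcal.
At 4 kcal/g: 1362.68 ÷ 4 = 340.67 g.

341 g/day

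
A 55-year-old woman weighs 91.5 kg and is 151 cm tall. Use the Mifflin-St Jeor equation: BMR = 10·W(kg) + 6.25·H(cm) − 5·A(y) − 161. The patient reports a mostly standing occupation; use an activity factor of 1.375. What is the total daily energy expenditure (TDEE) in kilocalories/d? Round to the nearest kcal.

1956 kilocalories/d

Mifflin-St Jeor (female): BMR = 10(91.5) + 6.25(151) − 5(55) − 161 = 915 + 943.75 − 275 − 161 = 1422.75 kcal/day.
TEE = BMR × activity factor = 1422.75 × 1.375 = 1956.2813 kcal/day.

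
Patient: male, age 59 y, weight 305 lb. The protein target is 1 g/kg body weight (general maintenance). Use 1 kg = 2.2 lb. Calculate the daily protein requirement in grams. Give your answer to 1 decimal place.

Weight in kg = 305 ÷ 2.2 = 138.6364 kg.
Protein = 1 g/kg × 138.6364 kg = 138.6364 g/day.

138.6 g/day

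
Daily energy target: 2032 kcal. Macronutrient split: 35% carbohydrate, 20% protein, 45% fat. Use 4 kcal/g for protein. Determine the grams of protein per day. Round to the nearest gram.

102 g/day

Protein energy = 20% × 2032 = 406.4 kcal.
At 4 kcal/g: 406.4 ÷ 4 = 101.6 g.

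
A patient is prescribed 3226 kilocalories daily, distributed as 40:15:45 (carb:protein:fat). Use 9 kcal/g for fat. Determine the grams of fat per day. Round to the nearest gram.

161 g/day

Fat energy = 45% × 3226 = 1451.7 kcal.
At 9 kcal/g: 1451.7 ÷ 9 = 161.3 g.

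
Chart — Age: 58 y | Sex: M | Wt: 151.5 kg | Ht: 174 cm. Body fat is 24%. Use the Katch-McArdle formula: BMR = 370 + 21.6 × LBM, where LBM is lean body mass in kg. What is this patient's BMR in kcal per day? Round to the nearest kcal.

2857 kcal per day

LBM = 151.5 × (1 − 0.24) = 115.14 kg. Katch-McArdle: BMR = 370 + 21.6 × 115.14 = 2857.024 kcal/day.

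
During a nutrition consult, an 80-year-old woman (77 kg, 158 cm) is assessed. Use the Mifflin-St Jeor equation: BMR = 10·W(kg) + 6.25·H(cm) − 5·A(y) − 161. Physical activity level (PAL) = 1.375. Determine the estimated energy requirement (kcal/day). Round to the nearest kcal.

Mifflin-St Jeor (female): BMR = 10(77) + 6.25(158) − 5(80) − 161 = 770 + 987.5 − 400 − 161 = 1196.5 kcal/day.
TEE = BMR × activity factor = 1196.5 × 1.375 = 1645.1875 kcal/day.

1645 kcal/day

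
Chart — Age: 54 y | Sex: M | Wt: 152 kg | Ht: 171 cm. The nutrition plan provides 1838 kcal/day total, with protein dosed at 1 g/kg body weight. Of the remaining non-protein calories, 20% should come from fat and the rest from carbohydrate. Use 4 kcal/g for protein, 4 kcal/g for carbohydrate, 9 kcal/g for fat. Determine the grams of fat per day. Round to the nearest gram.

Protein = 1 × 152 = 152 g → 152 × 4 = 608 kcal.
Non-protein calories = 1838 − 608 = 1230 kcal.
Fat: 20% × 1230 = 246 kcal; carbohydrate: 984 kcal.
Fat: 246 kcal ÷ 9 kcal/g = 27.3333 g.

27 g/day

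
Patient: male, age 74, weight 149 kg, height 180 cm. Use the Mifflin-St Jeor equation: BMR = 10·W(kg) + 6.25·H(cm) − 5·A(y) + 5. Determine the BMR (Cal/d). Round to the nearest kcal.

Mifflin-St Jeor (male): BMR = 10(149) + 6.25(180) − 5(74) + 5 = 1490 + 1125 − 370 + 5 = 2250 kcal/day.

2250 Cal/d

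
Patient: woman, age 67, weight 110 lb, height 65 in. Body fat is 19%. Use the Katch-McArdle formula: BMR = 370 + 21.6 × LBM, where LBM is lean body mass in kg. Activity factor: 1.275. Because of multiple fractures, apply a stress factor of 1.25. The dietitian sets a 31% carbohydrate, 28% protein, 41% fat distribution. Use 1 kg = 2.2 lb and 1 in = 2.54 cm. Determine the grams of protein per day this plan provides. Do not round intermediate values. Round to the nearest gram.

139 g/day

Convert to metric: weight = 110 ÷ 2.2 = 50 kg; height = 65 × 2.54 = 165.1 cm.
LBM = 50 × (1 − 0.19) = 40.5 kg. Katch-McArdle: BMR = 370 + 21.6 × 40.5 = 1244.8 kcal/day.
TEE = 1244.8 × 1.275 = 1587.12 kcal/day.
With stress factor 1.25: 1587.12 × 1.25 = 1983.9 kcal/day.
Protein energy = 28% × 1983.9 = 555.492 kcal.
Protein = 555.492 ÷ 4 kcal/g = 138.873 g.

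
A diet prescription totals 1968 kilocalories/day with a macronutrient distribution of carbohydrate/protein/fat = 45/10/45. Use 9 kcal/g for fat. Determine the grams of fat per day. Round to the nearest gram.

Fat energy = 45% × 1968 = 885.6 kcal.
At 9 kcal/g: 885.6 ÷ 9 = 98.4 g.

98 g/day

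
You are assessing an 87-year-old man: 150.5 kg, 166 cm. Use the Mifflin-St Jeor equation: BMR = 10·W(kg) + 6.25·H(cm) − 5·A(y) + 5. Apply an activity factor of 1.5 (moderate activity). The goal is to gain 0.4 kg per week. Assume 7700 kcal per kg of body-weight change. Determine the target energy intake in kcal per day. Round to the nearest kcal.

Mifflin-St Jeor (male): BMR = 10(150.5) + 6.25(166) − 5(87) + 5 = 1505 + 1037.5 − 435 + 5 = 2112.5 kcal/day.
TEE = 2112.5 × 1.5 = 3168.75 kcal/day.
Required daily surplus = 0.4 × 7700 ÷ 7 = 440 kcal/day.
Target intake = 3168.75 + 440 = 3608.75 kcal/day.

3609 kcal per day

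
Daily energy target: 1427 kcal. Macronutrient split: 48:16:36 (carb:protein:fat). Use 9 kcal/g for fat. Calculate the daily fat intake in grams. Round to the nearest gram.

57 g/day

Fat energy = 36% × 1427 = 513.72 kcal.
At 9 kcal/g: 513.72 ÷ 9 = 57.08 g.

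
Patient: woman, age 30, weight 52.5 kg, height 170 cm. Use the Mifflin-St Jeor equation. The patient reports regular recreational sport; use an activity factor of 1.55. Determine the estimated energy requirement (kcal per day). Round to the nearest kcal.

1979 kcal per day

Mifflin-St Jeor (female): BMR = 10(52.5) + 6.25(170) − 5(30) − 161 = 525 + 1062.5 − 150 − 161 = 1276.5 kcal/day.
TEE = BMR × activity factor = 1276.5 × 1.55 = 1978.575 kcal/day.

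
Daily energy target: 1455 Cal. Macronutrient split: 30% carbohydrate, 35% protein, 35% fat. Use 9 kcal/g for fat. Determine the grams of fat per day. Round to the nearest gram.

Fat energy = 35% × 1455 = 509.25 kcal.
At 9 kcal/g: 509.25 ÷ 9 = 56.5833 g.

57 g/day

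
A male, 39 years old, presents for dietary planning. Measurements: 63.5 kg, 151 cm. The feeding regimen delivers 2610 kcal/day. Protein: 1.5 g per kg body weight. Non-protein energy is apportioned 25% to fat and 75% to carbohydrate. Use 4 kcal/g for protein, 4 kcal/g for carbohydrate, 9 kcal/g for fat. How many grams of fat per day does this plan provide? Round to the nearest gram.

62 g/day

Protein = 1.5 × 63.5 = 95.25 g → 95.25 × 4 = 381 kcal.
Non-protein calories = 2610 − 381 = 2229 kcal.
Fat: 25% × 2229 = 557.25 kcal; carbohydrate: 1671.75 kcal.
Fat: 557.25 kcal ÷ 9 kcal/g = 61.9167 g.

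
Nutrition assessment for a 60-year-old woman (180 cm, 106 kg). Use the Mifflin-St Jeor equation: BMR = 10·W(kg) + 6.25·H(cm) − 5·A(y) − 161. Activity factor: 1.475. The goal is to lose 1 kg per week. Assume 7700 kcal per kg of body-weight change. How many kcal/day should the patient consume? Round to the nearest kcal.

1443 kcal/day

Mifflin-St Jeor (female): BMR = 10(106) + 6.25(180) − 5(60) − 161 = 1060 + 1125 − 300 − 161 = 1724 kcal/day.
TEE = 1724 × 1.475 = 2542.9 kcal/day.
Required daily deficit = 1 × 7700 ÷ 7 = 1100 kcal/day.
Target intake = 2542.9 − 1100 = 1442.9 kcal/day.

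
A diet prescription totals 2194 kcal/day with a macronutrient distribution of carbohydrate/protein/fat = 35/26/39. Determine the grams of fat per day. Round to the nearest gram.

95 g/day

Fat energy = 39% × 2194 = 855.66 kcal.
At 9 kcal/g: 855.66 ÷ 9 = 95.0733 g.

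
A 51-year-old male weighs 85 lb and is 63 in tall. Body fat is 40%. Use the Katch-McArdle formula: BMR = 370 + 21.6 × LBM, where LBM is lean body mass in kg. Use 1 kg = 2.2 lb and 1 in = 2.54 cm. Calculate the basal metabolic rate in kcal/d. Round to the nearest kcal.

871 kcal/d

Convert to metric: weight = 85 ÷ 2.2 = 38.6364 kg; height = 63 × 2.54 = 160.02 cm.
LBM = 38.6364 × (1 − 0.4) = 23.1818 kg. Katch-McArdle: BMR = 370 + 21.6 × 23.1818 = 870.7273 kcal/day.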